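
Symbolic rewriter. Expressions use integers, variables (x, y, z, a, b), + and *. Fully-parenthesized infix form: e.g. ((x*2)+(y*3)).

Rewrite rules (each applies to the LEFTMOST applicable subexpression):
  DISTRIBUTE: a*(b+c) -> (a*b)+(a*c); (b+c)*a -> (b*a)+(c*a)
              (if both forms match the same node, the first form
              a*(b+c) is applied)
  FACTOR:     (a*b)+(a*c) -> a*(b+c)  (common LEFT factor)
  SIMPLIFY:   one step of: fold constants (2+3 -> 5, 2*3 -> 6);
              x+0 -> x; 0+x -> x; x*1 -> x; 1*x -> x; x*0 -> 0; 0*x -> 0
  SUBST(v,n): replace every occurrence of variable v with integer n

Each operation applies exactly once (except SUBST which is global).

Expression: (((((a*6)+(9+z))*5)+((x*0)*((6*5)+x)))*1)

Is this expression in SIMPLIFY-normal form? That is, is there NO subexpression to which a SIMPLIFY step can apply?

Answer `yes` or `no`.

Answer: no

Derivation:
Expression: (((((a*6)+(9+z))*5)+((x*0)*((6*5)+x)))*1)
Scanning for simplifiable subexpressions (pre-order)...
  at root: (((((a*6)+(9+z))*5)+((x*0)*((6*5)+x)))*1) (SIMPLIFIABLE)
  at L: ((((a*6)+(9+z))*5)+((x*0)*((6*5)+x))) (not simplifiable)
  at LL: (((a*6)+(9+z))*5) (not simplifiable)
  at LLL: ((a*6)+(9+z)) (not simplifiable)
  at LLLL: (a*6) (not simplifiable)
  at LLLR: (9+z) (not simplifiable)
  at LR: ((x*0)*((6*5)+x)) (not simplifiable)
  at LRL: (x*0) (SIMPLIFIABLE)
  at LRR: ((6*5)+x) (not simplifiable)
  at LRRL: (6*5) (SIMPLIFIABLE)
Found simplifiable subexpr at path root: (((((a*6)+(9+z))*5)+((x*0)*((6*5)+x)))*1)
One SIMPLIFY step would give: ((((a*6)+(9+z))*5)+((x*0)*((6*5)+x)))
-> NOT in normal form.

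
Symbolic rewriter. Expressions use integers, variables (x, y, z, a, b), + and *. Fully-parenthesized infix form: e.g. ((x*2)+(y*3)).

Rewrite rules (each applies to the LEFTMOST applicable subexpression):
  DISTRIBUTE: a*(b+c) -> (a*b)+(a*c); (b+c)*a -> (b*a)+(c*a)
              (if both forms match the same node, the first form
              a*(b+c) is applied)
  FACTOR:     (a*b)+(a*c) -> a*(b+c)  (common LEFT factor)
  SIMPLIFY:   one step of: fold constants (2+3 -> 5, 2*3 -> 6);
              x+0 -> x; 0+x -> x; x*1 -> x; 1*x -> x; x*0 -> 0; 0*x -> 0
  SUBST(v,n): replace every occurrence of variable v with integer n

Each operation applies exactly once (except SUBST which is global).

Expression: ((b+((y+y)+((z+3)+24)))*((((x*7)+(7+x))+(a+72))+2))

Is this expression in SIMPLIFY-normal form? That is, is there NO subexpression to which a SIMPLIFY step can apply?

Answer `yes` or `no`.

Answer: yes

Derivation:
Expression: ((b+((y+y)+((z+3)+24)))*((((x*7)+(7+x))+(a+72))+2))
Scanning for simplifiable subexpressions (pre-order)...
  at root: ((b+((y+y)+((z+3)+24)))*((((x*7)+(7+x))+(a+72))+2)) (not simplifiable)
  at L: (b+((y+y)+((z+3)+24))) (not simplifiable)
  at LR: ((y+y)+((z+3)+24)) (not simplifiable)
  at LRL: (y+y) (not simplifiable)
  at LRR: ((z+3)+24) (not simplifiable)
  at LRRL: (z+3) (not simplifiable)
  at R: ((((x*7)+(7+x))+(a+72))+2) (not simplifiable)
  at RL: (((x*7)+(7+x))+(a+72)) (not simplifiable)
  at RLL: ((x*7)+(7+x)) (not simplifiable)
  at RLLL: (x*7) (not simplifiable)
  at RLLR: (7+x) (not simplifiable)
  at RLR: (a+72) (not simplifiable)
Result: no simplifiable subexpression found -> normal form.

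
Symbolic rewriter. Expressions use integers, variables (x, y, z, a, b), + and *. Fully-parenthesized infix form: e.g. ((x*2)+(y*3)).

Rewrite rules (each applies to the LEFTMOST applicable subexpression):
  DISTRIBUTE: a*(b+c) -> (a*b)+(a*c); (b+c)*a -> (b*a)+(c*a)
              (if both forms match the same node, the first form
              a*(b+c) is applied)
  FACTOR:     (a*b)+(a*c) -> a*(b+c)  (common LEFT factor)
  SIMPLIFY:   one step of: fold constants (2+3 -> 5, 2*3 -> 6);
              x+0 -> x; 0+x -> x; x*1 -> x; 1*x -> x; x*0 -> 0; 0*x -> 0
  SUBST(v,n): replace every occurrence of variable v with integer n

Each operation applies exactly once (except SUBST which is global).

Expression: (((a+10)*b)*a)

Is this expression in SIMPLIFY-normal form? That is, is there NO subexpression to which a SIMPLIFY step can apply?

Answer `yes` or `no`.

Expression: (((a+10)*b)*a)
Scanning for simplifiable subexpressions (pre-order)...
  at root: (((a+10)*b)*a) (not simplifiable)
  at L: ((a+10)*b) (not simplifiable)
  at LL: (a+10) (not simplifiable)
Result: no simplifiable subexpression found -> normal form.

Answer: yes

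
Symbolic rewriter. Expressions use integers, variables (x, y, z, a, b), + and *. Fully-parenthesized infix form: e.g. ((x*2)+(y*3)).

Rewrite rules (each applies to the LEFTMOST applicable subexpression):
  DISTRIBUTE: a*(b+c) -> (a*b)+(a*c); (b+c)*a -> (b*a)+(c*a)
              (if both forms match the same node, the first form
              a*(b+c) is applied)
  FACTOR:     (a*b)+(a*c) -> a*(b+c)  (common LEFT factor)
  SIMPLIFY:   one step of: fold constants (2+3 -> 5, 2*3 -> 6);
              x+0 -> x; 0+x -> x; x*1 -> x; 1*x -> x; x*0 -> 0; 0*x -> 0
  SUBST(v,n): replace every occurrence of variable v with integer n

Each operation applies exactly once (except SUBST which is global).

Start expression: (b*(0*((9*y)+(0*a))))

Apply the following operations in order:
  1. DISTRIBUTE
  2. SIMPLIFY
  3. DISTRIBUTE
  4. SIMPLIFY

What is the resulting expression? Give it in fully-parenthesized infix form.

Answer: (0+(b*(0*(0*a))))

Derivation:
Start: (b*(0*((9*y)+(0*a))))
Apply DISTRIBUTE at R (target: (0*((9*y)+(0*a)))): (b*(0*((9*y)+(0*a)))) -> (b*((0*(9*y))+(0*(0*a))))
Apply SIMPLIFY at RL (target: (0*(9*y))): (b*((0*(9*y))+(0*(0*a)))) -> (b*(0+(0*(0*a))))
Apply DISTRIBUTE at root (target: (b*(0+(0*(0*a))))): (b*(0+(0*(0*a)))) -> ((b*0)+(b*(0*(0*a))))
Apply SIMPLIFY at L (target: (b*0)): ((b*0)+(b*(0*(0*a)))) -> (0+(b*(0*(0*a))))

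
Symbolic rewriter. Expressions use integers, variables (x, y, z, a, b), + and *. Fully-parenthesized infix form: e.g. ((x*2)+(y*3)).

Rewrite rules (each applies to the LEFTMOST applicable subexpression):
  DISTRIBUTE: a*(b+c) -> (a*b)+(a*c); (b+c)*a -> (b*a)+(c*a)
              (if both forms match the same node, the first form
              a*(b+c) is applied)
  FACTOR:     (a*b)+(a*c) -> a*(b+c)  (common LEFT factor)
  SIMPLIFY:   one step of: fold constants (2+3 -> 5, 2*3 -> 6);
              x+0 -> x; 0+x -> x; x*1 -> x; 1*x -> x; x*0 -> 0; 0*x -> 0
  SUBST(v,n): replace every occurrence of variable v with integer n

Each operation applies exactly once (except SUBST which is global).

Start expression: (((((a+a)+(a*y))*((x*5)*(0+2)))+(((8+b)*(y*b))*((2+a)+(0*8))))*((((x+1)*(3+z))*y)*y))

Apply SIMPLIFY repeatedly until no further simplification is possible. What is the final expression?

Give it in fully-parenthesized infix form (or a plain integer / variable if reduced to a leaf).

Start: (((((a+a)+(a*y))*((x*5)*(0+2)))+(((8+b)*(y*b))*((2+a)+(0*8))))*((((x+1)*(3+z))*y)*y))
Step 1: at LLRR: (0+2) -> 2; overall: (((((a+a)+(a*y))*((x*5)*(0+2)))+(((8+b)*(y*b))*((2+a)+(0*8))))*((((x+1)*(3+z))*y)*y)) -> (((((a+a)+(a*y))*((x*5)*2))+(((8+b)*(y*b))*((2+a)+(0*8))))*((((x+1)*(3+z))*y)*y))
Step 2: at LRRR: (0*8) -> 0; overall: (((((a+a)+(a*y))*((x*5)*2))+(((8+b)*(y*b))*((2+a)+(0*8))))*((((x+1)*(3+z))*y)*y)) -> (((((a+a)+(a*y))*((x*5)*2))+(((8+b)*(y*b))*((2+a)+0)))*((((x+1)*(3+z))*y)*y))
Step 3: at LRR: ((2+a)+0) -> (2+a); overall: (((((a+a)+(a*y))*((x*5)*2))+(((8+b)*(y*b))*((2+a)+0)))*((((x+1)*(3+z))*y)*y)) -> (((((a+a)+(a*y))*((x*5)*2))+(((8+b)*(y*b))*(2+a)))*((((x+1)*(3+z))*y)*y))
Fixed point: (((((a+a)+(a*y))*((x*5)*2))+(((8+b)*(y*b))*(2+a)))*((((x+1)*(3+z))*y)*y))

Answer: (((((a+a)+(a*y))*((x*5)*2))+(((8+b)*(y*b))*(2+a)))*((((x+1)*(3+z))*y)*y))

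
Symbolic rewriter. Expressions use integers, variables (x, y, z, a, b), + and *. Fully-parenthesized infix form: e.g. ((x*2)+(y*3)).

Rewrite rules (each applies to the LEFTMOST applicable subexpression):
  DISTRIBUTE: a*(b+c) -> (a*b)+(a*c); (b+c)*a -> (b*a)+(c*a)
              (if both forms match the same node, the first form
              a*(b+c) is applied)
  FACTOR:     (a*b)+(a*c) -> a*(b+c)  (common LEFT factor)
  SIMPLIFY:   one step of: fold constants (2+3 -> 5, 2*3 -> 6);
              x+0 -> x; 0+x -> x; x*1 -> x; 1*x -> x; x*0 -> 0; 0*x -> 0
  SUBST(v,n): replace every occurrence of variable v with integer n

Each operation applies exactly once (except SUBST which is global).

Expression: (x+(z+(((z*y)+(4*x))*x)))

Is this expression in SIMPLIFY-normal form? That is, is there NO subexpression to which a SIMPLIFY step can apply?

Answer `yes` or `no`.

Expression: (x+(z+(((z*y)+(4*x))*x)))
Scanning for simplifiable subexpressions (pre-order)...
  at root: (x+(z+(((z*y)+(4*x))*x))) (not simplifiable)
  at R: (z+(((z*y)+(4*x))*x)) (not simplifiable)
  at RR: (((z*y)+(4*x))*x) (not simplifiable)
  at RRL: ((z*y)+(4*x)) (not simplifiable)
  at RRLL: (z*y) (not simplifiable)
  at RRLR: (4*x) (not simplifiable)
Result: no simplifiable subexpression found -> normal form.

Answer: yes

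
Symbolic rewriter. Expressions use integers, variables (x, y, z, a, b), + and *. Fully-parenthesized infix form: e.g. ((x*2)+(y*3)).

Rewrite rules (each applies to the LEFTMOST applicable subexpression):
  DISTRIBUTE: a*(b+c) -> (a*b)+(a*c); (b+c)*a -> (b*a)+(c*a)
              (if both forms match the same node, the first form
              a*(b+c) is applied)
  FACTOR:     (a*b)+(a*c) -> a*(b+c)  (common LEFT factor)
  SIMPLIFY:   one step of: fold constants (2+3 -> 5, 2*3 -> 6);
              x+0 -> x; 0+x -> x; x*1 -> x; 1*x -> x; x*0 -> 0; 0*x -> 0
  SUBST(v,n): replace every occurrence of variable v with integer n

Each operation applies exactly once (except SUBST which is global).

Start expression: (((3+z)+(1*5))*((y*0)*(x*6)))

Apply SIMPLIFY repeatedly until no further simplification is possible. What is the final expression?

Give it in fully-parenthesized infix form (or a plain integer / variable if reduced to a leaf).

Answer: 0

Derivation:
Start: (((3+z)+(1*5))*((y*0)*(x*6)))
Step 1: at LR: (1*5) -> 5; overall: (((3+z)+(1*5))*((y*0)*(x*6))) -> (((3+z)+5)*((y*0)*(x*6)))
Step 2: at RL: (y*0) -> 0; overall: (((3+z)+5)*((y*0)*(x*6))) -> (((3+z)+5)*(0*(x*6)))
Step 3: at R: (0*(x*6)) -> 0; overall: (((3+z)+5)*(0*(x*6))) -> (((3+z)+5)*0)
Step 4: at root: (((3+z)+5)*0) -> 0; overall: (((3+z)+5)*0) -> 0
Fixed point: 0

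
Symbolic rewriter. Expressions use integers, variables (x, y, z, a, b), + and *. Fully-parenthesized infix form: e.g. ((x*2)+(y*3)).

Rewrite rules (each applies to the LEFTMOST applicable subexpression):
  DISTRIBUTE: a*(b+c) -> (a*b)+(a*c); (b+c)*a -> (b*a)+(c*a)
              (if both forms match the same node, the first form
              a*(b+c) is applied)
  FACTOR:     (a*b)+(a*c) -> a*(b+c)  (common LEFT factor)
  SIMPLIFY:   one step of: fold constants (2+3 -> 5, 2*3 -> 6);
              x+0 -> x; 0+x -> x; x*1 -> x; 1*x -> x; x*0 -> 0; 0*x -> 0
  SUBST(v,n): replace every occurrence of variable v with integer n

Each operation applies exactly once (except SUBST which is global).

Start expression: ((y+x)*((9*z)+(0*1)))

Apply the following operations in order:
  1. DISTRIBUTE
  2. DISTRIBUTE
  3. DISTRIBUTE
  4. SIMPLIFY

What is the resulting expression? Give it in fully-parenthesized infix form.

Answer: (((y*(9*z))+(x*(9*z)))+((y*0)+(x*(0*1))))

Derivation:
Start: ((y+x)*((9*z)+(0*1)))
Apply DISTRIBUTE at root (target: ((y+x)*((9*z)+(0*1)))): ((y+x)*((9*z)+(0*1))) -> (((y+x)*(9*z))+((y+x)*(0*1)))
Apply DISTRIBUTE at L (target: ((y+x)*(9*z))): (((y+x)*(9*z))+((y+x)*(0*1))) -> (((y*(9*z))+(x*(9*z)))+((y+x)*(0*1)))
Apply DISTRIBUTE at R (target: ((y+x)*(0*1))): (((y*(9*z))+(x*(9*z)))+((y+x)*(0*1))) -> (((y*(9*z))+(x*(9*z)))+((y*(0*1))+(x*(0*1))))
Apply SIMPLIFY at RLR (target: (0*1)): (((y*(9*z))+(x*(9*z)))+((y*(0*1))+(x*(0*1)))) -> (((y*(9*z))+(x*(9*z)))+((y*0)+(x*(0*1))))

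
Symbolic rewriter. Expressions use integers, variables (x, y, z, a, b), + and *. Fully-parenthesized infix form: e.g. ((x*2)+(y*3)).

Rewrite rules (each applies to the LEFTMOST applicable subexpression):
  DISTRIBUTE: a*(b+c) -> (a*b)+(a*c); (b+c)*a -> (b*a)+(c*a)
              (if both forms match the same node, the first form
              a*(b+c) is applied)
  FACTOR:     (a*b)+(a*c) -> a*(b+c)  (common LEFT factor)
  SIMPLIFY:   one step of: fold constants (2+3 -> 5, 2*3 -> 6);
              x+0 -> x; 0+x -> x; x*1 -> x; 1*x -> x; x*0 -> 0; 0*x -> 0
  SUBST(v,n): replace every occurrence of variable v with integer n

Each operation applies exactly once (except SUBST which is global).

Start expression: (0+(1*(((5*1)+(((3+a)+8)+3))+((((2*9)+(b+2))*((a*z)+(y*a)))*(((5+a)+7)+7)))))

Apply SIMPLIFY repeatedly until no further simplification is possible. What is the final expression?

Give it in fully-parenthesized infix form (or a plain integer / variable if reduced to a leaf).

Answer: ((5+(((3+a)+8)+3))+(((18+(b+2))*((a*z)+(y*a)))*(((5+a)+7)+7)))

Derivation:
Start: (0+(1*(((5*1)+(((3+a)+8)+3))+((((2*9)+(b+2))*((a*z)+(y*a)))*(((5+a)+7)+7)))))
Step 1: at root: (0+(1*(((5*1)+(((3+a)+8)+3))+((((2*9)+(b+2))*((a*z)+(y*a)))*(((5+a)+7)+7))))) -> (1*(((5*1)+(((3+a)+8)+3))+((((2*9)+(b+2))*((a*z)+(y*a)))*(((5+a)+7)+7)))); overall: (0+(1*(((5*1)+(((3+a)+8)+3))+((((2*9)+(b+2))*((a*z)+(y*a)))*(((5+a)+7)+7))))) -> (1*(((5*1)+(((3+a)+8)+3))+((((2*9)+(b+2))*((a*z)+(y*a)))*(((5+a)+7)+7))))
Step 2: at root: (1*(((5*1)+(((3+a)+8)+3))+((((2*9)+(b+2))*((a*z)+(y*a)))*(((5+a)+7)+7)))) -> (((5*1)+(((3+a)+8)+3))+((((2*9)+(b+2))*((a*z)+(y*a)))*(((5+a)+7)+7))); overall: (1*(((5*1)+(((3+a)+8)+3))+((((2*9)+(b+2))*((a*z)+(y*a)))*(((5+a)+7)+7)))) -> (((5*1)+(((3+a)+8)+3))+((((2*9)+(b+2))*((a*z)+(y*a)))*(((5+a)+7)+7)))
Step 3: at LL: (5*1) -> 5; overall: (((5*1)+(((3+a)+8)+3))+((((2*9)+(b+2))*((a*z)+(y*a)))*(((5+a)+7)+7))) -> ((5+(((3+a)+8)+3))+((((2*9)+(b+2))*((a*z)+(y*a)))*(((5+a)+7)+7)))
Step 4: at RLLL: (2*9) -> 18; overall: ((5+(((3+a)+8)+3))+((((2*9)+(b+2))*((a*z)+(y*a)))*(((5+a)+7)+7))) -> ((5+(((3+a)+8)+3))+(((18+(b+2))*((a*z)+(y*a)))*(((5+a)+7)+7)))
Fixed point: ((5+(((3+a)+8)+3))+(((18+(b+2))*((a*z)+(y*a)))*(((5+a)+7)+7)))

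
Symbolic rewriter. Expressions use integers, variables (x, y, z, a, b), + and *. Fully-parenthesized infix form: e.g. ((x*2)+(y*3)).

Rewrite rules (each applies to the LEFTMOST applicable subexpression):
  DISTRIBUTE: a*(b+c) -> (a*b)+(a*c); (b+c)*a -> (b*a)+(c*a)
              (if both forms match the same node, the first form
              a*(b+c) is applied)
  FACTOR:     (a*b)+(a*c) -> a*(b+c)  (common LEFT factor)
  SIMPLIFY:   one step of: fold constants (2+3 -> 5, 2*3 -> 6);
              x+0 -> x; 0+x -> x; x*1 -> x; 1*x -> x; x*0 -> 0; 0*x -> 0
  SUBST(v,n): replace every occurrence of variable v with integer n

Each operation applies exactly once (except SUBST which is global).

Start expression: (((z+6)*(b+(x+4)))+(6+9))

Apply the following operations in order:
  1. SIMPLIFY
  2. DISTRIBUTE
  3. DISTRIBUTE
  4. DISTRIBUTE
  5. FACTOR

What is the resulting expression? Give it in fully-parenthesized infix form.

Start: (((z+6)*(b+(x+4)))+(6+9))
Apply SIMPLIFY at R (target: (6+9)): (((z+6)*(b+(x+4)))+(6+9)) -> (((z+6)*(b+(x+4)))+15)
Apply DISTRIBUTE at L (target: ((z+6)*(b+(x+4)))): (((z+6)*(b+(x+4)))+15) -> ((((z+6)*b)+((z+6)*(x+4)))+15)
Apply DISTRIBUTE at LL (target: ((z+6)*b)): ((((z+6)*b)+((z+6)*(x+4)))+15) -> ((((z*b)+(6*b))+((z+6)*(x+4)))+15)
Apply DISTRIBUTE at LR (target: ((z+6)*(x+4))): ((((z*b)+(6*b))+((z+6)*(x+4)))+15) -> ((((z*b)+(6*b))+(((z+6)*x)+((z+6)*4)))+15)
Apply FACTOR at LR (target: (((z+6)*x)+((z+6)*4))): ((((z*b)+(6*b))+(((z+6)*x)+((z+6)*4)))+15) -> ((((z*b)+(6*b))+((z+6)*(x+4)))+15)

Answer: ((((z*b)+(6*b))+((z+6)*(x+4)))+15)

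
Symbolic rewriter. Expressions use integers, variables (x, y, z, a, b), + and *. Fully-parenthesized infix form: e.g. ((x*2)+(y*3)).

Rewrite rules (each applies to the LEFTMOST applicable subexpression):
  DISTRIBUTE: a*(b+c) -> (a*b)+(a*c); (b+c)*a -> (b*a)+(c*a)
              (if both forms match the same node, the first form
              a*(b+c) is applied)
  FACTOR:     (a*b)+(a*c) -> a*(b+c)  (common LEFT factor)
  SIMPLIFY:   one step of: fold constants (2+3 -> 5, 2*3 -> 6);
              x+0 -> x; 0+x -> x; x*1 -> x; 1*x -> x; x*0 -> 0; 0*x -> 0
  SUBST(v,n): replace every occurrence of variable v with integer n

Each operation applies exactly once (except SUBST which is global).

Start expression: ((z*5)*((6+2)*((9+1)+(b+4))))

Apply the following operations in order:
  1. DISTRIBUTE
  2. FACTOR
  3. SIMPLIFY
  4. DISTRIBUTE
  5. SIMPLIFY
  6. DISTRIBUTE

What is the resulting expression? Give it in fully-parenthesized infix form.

Start: ((z*5)*((6+2)*((9+1)+(b+4))))
Apply DISTRIBUTE at R (target: ((6+2)*((9+1)+(b+4)))): ((z*5)*((6+2)*((9+1)+(b+4)))) -> ((z*5)*(((6+2)*(9+1))+((6+2)*(b+4))))
Apply FACTOR at R (target: (((6+2)*(9+1))+((6+2)*(b+4)))): ((z*5)*(((6+2)*(9+1))+((6+2)*(b+4)))) -> ((z*5)*((6+2)*((9+1)+(b+4))))
Apply SIMPLIFY at RL (target: (6+2)): ((z*5)*((6+2)*((9+1)+(b+4)))) -> ((z*5)*(8*((9+1)+(b+4))))
Apply DISTRIBUTE at R (target: (8*((9+1)+(b+4)))): ((z*5)*(8*((9+1)+(b+4)))) -> ((z*5)*((8*(9+1))+(8*(b+4))))
Apply SIMPLIFY at RLR (target: (9+1)): ((z*5)*((8*(9+1))+(8*(b+4)))) -> ((z*5)*((8*10)+(8*(b+4))))
Apply DISTRIBUTE at root (target: ((z*5)*((8*10)+(8*(b+4))))): ((z*5)*((8*10)+(8*(b+4)))) -> (((z*5)*(8*10))+((z*5)*(8*(b+4))))

Answer: (((z*5)*(8*10))+((z*5)*(8*(b+4))))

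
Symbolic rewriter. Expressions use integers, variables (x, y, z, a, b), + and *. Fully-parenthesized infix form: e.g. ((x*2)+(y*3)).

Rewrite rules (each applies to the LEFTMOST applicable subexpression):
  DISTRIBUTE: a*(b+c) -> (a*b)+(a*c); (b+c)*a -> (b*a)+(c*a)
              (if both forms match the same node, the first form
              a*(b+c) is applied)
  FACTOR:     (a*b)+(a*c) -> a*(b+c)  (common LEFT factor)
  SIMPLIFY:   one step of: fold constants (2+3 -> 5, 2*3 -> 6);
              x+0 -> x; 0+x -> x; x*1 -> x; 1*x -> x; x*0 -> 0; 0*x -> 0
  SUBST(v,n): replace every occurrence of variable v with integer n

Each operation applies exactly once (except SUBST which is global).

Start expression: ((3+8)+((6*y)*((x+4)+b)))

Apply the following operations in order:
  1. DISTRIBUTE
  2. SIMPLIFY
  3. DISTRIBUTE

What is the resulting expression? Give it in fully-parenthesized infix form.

Start: ((3+8)+((6*y)*((x+4)+b)))
Apply DISTRIBUTE at R (target: ((6*y)*((x+4)+b))): ((3+8)+((6*y)*((x+4)+b))) -> ((3+8)+(((6*y)*(x+4))+((6*y)*b)))
Apply SIMPLIFY at L (target: (3+8)): ((3+8)+(((6*y)*(x+4))+((6*y)*b))) -> (11+(((6*y)*(x+4))+((6*y)*b)))
Apply DISTRIBUTE at RL (target: ((6*y)*(x+4))): (11+(((6*y)*(x+4))+((6*y)*b))) -> (11+((((6*y)*x)+((6*y)*4))+((6*y)*b)))

Answer: (11+((((6*y)*x)+((6*y)*4))+((6*y)*b)))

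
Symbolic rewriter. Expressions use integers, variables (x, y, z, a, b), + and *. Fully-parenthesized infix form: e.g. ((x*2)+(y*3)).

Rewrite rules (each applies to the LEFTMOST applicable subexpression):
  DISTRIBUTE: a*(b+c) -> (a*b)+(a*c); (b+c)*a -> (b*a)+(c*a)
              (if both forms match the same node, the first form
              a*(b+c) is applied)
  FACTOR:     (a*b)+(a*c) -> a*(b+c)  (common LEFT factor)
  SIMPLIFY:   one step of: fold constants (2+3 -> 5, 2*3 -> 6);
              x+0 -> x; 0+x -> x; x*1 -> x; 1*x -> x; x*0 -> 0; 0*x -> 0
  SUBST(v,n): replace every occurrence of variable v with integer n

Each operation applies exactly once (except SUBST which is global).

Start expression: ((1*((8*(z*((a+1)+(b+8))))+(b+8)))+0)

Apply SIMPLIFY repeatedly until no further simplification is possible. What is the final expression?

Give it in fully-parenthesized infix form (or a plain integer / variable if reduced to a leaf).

Answer: ((8*(z*((a+1)+(b+8))))+(b+8))

Derivation:
Start: ((1*((8*(z*((a+1)+(b+8))))+(b+8)))+0)
Step 1: at root: ((1*((8*(z*((a+1)+(b+8))))+(b+8)))+0) -> (1*((8*(z*((a+1)+(b+8))))+(b+8))); overall: ((1*((8*(z*((a+1)+(b+8))))+(b+8)))+0) -> (1*((8*(z*((a+1)+(b+8))))+(b+8)))
Step 2: at root: (1*((8*(z*((a+1)+(b+8))))+(b+8))) -> ((8*(z*((a+1)+(b+8))))+(b+8)); overall: (1*((8*(z*((a+1)+(b+8))))+(b+8))) -> ((8*(z*((a+1)+(b+8))))+(b+8))
Fixed point: ((8*(z*((a+1)+(b+8))))+(b+8))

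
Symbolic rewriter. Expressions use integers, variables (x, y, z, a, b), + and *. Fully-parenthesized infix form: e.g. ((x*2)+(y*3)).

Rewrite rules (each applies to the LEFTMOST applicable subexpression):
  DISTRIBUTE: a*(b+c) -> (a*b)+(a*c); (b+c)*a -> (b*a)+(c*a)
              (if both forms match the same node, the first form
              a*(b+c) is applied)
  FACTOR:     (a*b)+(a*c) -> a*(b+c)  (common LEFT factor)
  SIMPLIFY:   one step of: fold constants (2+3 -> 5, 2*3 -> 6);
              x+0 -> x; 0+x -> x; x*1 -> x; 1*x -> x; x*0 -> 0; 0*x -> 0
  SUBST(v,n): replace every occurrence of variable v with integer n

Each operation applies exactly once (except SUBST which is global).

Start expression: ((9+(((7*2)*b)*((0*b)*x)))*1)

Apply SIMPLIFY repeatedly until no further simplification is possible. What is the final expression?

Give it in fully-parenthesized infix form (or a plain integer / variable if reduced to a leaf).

Start: ((9+(((7*2)*b)*((0*b)*x)))*1)
Step 1: at root: ((9+(((7*2)*b)*((0*b)*x)))*1) -> (9+(((7*2)*b)*((0*b)*x))); overall: ((9+(((7*2)*b)*((0*b)*x)))*1) -> (9+(((7*2)*b)*((0*b)*x)))
Step 2: at RLL: (7*2) -> 14; overall: (9+(((7*2)*b)*((0*b)*x))) -> (9+((14*b)*((0*b)*x)))
Step 3: at RRL: (0*b) -> 0; overall: (9+((14*b)*((0*b)*x))) -> (9+((14*b)*(0*x)))
Step 4: at RR: (0*x) -> 0; overall: (9+((14*b)*(0*x))) -> (9+((14*b)*0))
Step 5: at R: ((14*b)*0) -> 0; overall: (9+((14*b)*0)) -> (9+0)
Step 6: at root: (9+0) -> 9; overall: (9+0) -> 9
Fixed point: 9

Answer: 9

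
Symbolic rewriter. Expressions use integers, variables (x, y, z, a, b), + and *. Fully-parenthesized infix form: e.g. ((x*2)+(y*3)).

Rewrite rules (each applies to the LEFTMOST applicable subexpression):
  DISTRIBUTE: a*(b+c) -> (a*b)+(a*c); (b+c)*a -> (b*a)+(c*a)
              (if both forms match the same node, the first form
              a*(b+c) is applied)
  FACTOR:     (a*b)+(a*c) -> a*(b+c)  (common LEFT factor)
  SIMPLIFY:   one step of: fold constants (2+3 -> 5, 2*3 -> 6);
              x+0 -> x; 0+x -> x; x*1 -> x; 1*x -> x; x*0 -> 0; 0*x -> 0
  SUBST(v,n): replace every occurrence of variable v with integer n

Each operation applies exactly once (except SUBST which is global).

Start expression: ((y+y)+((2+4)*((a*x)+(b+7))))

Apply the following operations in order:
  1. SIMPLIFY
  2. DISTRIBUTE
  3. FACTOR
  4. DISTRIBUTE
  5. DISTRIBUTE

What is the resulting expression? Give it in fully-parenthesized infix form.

Answer: ((y+y)+((6*(a*x))+((6*b)+(6*7))))

Derivation:
Start: ((y+y)+((2+4)*((a*x)+(b+7))))
Apply SIMPLIFY at RL (target: (2+4)): ((y+y)+((2+4)*((a*x)+(b+7)))) -> ((y+y)+(6*((a*x)+(b+7))))
Apply DISTRIBUTE at R (target: (6*((a*x)+(b+7)))): ((y+y)+(6*((a*x)+(b+7)))) -> ((y+y)+((6*(a*x))+(6*(b+7))))
Apply FACTOR at R (target: ((6*(a*x))+(6*(b+7)))): ((y+y)+((6*(a*x))+(6*(b+7)))) -> ((y+y)+(6*((a*x)+(b+7))))
Apply DISTRIBUTE at R (target: (6*((a*x)+(b+7)))): ((y+y)+(6*((a*x)+(b+7)))) -> ((y+y)+((6*(a*x))+(6*(b+7))))
Apply DISTRIBUTE at RR (target: (6*(b+7))): ((y+y)+((6*(a*x))+(6*(b+7)))) -> ((y+y)+((6*(a*x))+((6*b)+(6*7))))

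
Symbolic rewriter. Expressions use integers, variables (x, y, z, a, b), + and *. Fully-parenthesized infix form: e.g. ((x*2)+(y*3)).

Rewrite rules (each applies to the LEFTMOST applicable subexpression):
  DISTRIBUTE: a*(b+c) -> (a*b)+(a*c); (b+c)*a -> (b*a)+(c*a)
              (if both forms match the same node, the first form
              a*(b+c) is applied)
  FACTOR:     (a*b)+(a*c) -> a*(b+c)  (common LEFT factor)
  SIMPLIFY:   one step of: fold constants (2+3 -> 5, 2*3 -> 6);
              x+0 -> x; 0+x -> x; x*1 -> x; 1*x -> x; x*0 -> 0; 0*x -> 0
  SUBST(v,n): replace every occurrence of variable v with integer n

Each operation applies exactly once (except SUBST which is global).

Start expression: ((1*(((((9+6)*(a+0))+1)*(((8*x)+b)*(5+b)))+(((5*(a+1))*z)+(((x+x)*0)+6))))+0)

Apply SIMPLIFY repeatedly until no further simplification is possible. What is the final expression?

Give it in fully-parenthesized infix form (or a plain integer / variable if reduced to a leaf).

Answer: ((((15*a)+1)*(((8*x)+b)*(5+b)))+(((5*(a+1))*z)+6))

Derivation:
Start: ((1*(((((9+6)*(a+0))+1)*(((8*x)+b)*(5+b)))+(((5*(a+1))*z)+(((x+x)*0)+6))))+0)
Step 1: at root: ((1*(((((9+6)*(a+0))+1)*(((8*x)+b)*(5+b)))+(((5*(a+1))*z)+(((x+x)*0)+6))))+0) -> (1*(((((9+6)*(a+0))+1)*(((8*x)+b)*(5+b)))+(((5*(a+1))*z)+(((x+x)*0)+6)))); overall: ((1*(((((9+6)*(a+0))+1)*(((8*x)+b)*(5+b)))+(((5*(a+1))*z)+(((x+x)*0)+6))))+0) -> (1*(((((9+6)*(a+0))+1)*(((8*x)+b)*(5+b)))+(((5*(a+1))*z)+(((x+x)*0)+6))))
Step 2: at root: (1*(((((9+6)*(a+0))+1)*(((8*x)+b)*(5+b)))+(((5*(a+1))*z)+(((x+x)*0)+6)))) -> (((((9+6)*(a+0))+1)*(((8*x)+b)*(5+b)))+(((5*(a+1))*z)+(((x+x)*0)+6))); overall: (1*(((((9+6)*(a+0))+1)*(((8*x)+b)*(5+b)))+(((5*(a+1))*z)+(((x+x)*0)+6)))) -> (((((9+6)*(a+0))+1)*(((8*x)+b)*(5+b)))+(((5*(a+1))*z)+(((x+x)*0)+6)))
Step 3: at LLLL: (9+6) -> 15; overall: (((((9+6)*(a+0))+1)*(((8*x)+b)*(5+b)))+(((5*(a+1))*z)+(((x+x)*0)+6))) -> ((((15*(a+0))+1)*(((8*x)+b)*(5+b)))+(((5*(a+1))*z)+(((x+x)*0)+6)))
Step 4: at LLLR: (a+0) -> a; overall: ((((15*(a+0))+1)*(((8*x)+b)*(5+b)))+(((5*(a+1))*z)+(((x+x)*0)+6))) -> ((((15*a)+1)*(((8*x)+b)*(5+b)))+(((5*(a+1))*z)+(((x+x)*0)+6)))
Step 5: at RRL: ((x+x)*0) -> 0; overall: ((((15*a)+1)*(((8*x)+b)*(5+b)))+(((5*(a+1))*z)+(((x+x)*0)+6))) -> ((((15*a)+1)*(((8*x)+b)*(5+b)))+(((5*(a+1))*z)+(0+6)))
Step 6: at RR: (0+6) -> 6; overall: ((((15*a)+1)*(((8*x)+b)*(5+b)))+(((5*(a+1))*z)+(0+6))) -> ((((15*a)+1)*(((8*x)+b)*(5+b)))+(((5*(a+1))*z)+6))
Fixed point: ((((15*a)+1)*(((8*x)+b)*(5+b)))+(((5*(a+1))*z)+6))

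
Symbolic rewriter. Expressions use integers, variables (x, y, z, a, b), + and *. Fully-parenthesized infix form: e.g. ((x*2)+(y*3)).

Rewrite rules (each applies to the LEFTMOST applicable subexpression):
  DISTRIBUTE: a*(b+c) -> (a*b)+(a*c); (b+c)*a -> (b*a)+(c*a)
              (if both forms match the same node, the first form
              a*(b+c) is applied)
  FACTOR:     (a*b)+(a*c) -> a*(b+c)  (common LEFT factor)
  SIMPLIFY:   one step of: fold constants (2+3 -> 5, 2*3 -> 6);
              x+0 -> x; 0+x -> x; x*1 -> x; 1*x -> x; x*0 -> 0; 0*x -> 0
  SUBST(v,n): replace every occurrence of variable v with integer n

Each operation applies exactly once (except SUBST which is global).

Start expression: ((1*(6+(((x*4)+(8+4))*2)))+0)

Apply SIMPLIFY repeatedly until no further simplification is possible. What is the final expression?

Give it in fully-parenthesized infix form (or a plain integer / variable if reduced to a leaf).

Start: ((1*(6+(((x*4)+(8+4))*2)))+0)
Step 1: at root: ((1*(6+(((x*4)+(8+4))*2)))+0) -> (1*(6+(((x*4)+(8+4))*2))); overall: ((1*(6+(((x*4)+(8+4))*2)))+0) -> (1*(6+(((x*4)+(8+4))*2)))
Step 2: at root: (1*(6+(((x*4)+(8+4))*2))) -> (6+(((x*4)+(8+4))*2)); overall: (1*(6+(((x*4)+(8+4))*2))) -> (6+(((x*4)+(8+4))*2))
Step 3: at RLR: (8+4) -> 12; overall: (6+(((x*4)+(8+4))*2)) -> (6+(((x*4)+12)*2))
Fixed point: (6+(((x*4)+12)*2))

Answer: (6+(((x*4)+12)*2))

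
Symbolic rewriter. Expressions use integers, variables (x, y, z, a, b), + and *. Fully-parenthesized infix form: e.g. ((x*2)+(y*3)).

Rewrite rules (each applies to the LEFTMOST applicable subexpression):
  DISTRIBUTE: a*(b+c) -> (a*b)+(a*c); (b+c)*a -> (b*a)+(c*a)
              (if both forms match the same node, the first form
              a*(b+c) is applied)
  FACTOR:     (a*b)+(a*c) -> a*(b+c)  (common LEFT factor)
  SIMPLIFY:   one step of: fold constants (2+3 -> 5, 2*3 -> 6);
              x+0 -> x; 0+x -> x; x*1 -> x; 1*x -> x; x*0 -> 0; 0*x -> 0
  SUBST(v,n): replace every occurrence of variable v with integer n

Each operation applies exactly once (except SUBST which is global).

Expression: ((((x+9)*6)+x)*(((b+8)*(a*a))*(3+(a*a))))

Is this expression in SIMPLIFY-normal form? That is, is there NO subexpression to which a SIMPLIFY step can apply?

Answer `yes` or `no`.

Answer: yes

Derivation:
Expression: ((((x+9)*6)+x)*(((b+8)*(a*a))*(3+(a*a))))
Scanning for simplifiable subexpressions (pre-order)...
  at root: ((((x+9)*6)+x)*(((b+8)*(a*a))*(3+(a*a)))) (not simplifiable)
  at L: (((x+9)*6)+x) (not simplifiable)
  at LL: ((x+9)*6) (not simplifiable)
  at LLL: (x+9) (not simplifiable)
  at R: (((b+8)*(a*a))*(3+(a*a))) (not simplifiable)
  at RL: ((b+8)*(a*a)) (not simplifiable)
  at RLL: (b+8) (not simplifiable)
  at RLR: (a*a) (not simplifiable)
  at RR: (3+(a*a)) (not simplifiable)
  at RRR: (a*a) (not simplifiable)
Result: no simplifiable subexpression found -> normal form.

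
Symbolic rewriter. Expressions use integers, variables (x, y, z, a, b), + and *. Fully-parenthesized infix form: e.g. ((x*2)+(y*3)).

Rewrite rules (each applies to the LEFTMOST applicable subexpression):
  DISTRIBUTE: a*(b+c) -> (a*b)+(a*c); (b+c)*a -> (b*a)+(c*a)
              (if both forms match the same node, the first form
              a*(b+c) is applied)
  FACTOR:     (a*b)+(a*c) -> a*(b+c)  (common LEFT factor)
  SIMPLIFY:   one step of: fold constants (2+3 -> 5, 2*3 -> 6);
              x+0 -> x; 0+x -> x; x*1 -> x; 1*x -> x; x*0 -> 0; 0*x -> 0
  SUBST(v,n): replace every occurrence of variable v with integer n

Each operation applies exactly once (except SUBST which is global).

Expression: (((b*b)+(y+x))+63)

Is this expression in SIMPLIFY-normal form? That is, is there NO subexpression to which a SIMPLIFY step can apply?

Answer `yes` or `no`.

Answer: yes

Derivation:
Expression: (((b*b)+(y+x))+63)
Scanning for simplifiable subexpressions (pre-order)...
  at root: (((b*b)+(y+x))+63) (not simplifiable)
  at L: ((b*b)+(y+x)) (not simplifiable)
  at LL: (b*b) (not simplifiable)
  at LR: (y+x) (not simplifiable)
Result: no simplifiable subexpression found -> normal form.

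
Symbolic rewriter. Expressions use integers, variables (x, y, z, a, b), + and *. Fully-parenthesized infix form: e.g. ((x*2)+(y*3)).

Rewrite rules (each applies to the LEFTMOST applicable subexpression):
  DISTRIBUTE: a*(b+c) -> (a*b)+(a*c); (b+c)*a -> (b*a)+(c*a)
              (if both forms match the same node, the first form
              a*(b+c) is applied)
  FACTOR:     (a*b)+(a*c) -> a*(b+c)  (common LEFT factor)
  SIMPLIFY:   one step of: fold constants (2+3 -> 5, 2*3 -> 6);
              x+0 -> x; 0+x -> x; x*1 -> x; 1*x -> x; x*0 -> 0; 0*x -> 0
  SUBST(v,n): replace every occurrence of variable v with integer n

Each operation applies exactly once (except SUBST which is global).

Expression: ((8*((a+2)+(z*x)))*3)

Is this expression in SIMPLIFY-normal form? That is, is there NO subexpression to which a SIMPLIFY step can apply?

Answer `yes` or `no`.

Expression: ((8*((a+2)+(z*x)))*3)
Scanning for simplifiable subexpressions (pre-order)...
  at root: ((8*((a+2)+(z*x)))*3) (not simplifiable)
  at L: (8*((a+2)+(z*x))) (not simplifiable)
  at LR: ((a+2)+(z*x)) (not simplifiable)
  at LRL: (a+2) (not simplifiable)
  at LRR: (z*x) (not simplifiable)
Result: no simplifiable subexpression found -> normal form.

Answer: yes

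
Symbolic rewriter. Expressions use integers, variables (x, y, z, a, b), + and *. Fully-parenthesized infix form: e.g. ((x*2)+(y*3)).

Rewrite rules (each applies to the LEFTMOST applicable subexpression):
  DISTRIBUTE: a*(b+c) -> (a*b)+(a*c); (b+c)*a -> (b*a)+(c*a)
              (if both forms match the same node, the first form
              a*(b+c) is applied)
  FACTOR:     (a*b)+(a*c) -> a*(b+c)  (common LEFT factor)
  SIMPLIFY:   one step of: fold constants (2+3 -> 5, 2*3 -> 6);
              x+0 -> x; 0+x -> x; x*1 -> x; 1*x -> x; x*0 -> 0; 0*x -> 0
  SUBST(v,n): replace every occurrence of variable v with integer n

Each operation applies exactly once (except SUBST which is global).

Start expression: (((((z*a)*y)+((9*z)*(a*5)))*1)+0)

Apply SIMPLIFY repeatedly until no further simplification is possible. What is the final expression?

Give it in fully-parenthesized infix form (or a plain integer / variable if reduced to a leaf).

Start: (((((z*a)*y)+((9*z)*(a*5)))*1)+0)
Step 1: at root: (((((z*a)*y)+((9*z)*(a*5)))*1)+0) -> ((((z*a)*y)+((9*z)*(a*5)))*1); overall: (((((z*a)*y)+((9*z)*(a*5)))*1)+0) -> ((((z*a)*y)+((9*z)*(a*5)))*1)
Step 2: at root: ((((z*a)*y)+((9*z)*(a*5)))*1) -> (((z*a)*y)+((9*z)*(a*5))); overall: ((((z*a)*y)+((9*z)*(a*5)))*1) -> (((z*a)*y)+((9*z)*(a*5)))
Fixed point: (((z*a)*y)+((9*z)*(a*5)))

Answer: (((z*a)*y)+((9*z)*(a*5)))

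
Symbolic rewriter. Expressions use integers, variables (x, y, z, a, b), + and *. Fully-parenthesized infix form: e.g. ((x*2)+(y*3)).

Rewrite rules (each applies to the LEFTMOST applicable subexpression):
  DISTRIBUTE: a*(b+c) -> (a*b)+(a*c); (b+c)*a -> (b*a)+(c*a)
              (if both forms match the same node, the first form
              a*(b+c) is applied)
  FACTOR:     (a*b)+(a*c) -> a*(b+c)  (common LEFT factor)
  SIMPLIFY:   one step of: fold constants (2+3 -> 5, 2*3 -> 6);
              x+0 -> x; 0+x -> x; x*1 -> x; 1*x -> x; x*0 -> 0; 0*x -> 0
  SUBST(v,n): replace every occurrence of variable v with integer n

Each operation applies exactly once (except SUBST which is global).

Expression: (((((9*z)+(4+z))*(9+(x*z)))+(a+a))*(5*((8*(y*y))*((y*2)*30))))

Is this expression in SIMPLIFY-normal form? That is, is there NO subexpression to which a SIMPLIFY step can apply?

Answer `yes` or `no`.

Expression: (((((9*z)+(4+z))*(9+(x*z)))+(a+a))*(5*((8*(y*y))*((y*2)*30))))
Scanning for simplifiable subexpressions (pre-order)...
  at root: (((((9*z)+(4+z))*(9+(x*z)))+(a+a))*(5*((8*(y*y))*((y*2)*30)))) (not simplifiable)
  at L: ((((9*z)+(4+z))*(9+(x*z)))+(a+a)) (not simplifiable)
  at LL: (((9*z)+(4+z))*(9+(x*z))) (not simplifiable)
  at LLL: ((9*z)+(4+z)) (not simplifiable)
  at LLLL: (9*z) (not simplifiable)
  at LLLR: (4+z) (not simplifiable)
  at LLR: (9+(x*z)) (not simplifiable)
  at LLRR: (x*z) (not simplifiable)
  at LR: (a+a) (not simplifiable)
  at R: (5*((8*(y*y))*((y*2)*30))) (not simplifiable)
  at RR: ((8*(y*y))*((y*2)*30)) (not simplifiable)
  at RRL: (8*(y*y)) (not simplifiable)
  at RRLR: (y*y) (not simplifiable)
  at RRR: ((y*2)*30) (not simplifiable)
  at RRRL: (y*2) (not simplifiable)
Result: no simplifiable subexpression found -> normal form.

Answer: yes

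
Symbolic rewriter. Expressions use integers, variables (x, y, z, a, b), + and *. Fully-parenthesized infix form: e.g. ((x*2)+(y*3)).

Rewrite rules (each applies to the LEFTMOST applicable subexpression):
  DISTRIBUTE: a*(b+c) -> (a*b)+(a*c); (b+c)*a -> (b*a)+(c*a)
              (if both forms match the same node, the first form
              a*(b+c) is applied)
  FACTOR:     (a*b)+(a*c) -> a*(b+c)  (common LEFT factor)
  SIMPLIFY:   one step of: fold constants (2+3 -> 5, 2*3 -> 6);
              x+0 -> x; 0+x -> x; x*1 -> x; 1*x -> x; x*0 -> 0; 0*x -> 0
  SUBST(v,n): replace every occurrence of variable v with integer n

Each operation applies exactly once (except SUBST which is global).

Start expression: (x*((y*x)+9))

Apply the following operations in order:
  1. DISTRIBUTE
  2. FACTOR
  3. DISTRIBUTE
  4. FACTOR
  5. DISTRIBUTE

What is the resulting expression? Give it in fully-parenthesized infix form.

Start: (x*((y*x)+9))
Apply DISTRIBUTE at root (target: (x*((y*x)+9))): (x*((y*x)+9)) -> ((x*(y*x))+(x*9))
Apply FACTOR at root (target: ((x*(y*x))+(x*9))): ((x*(y*x))+(x*9)) -> (x*((y*x)+9))
Apply DISTRIBUTE at root (target: (x*((y*x)+9))): (x*((y*x)+9)) -> ((x*(y*x))+(x*9))
Apply FACTOR at root (target: ((x*(y*x))+(x*9))): ((x*(y*x))+(x*9)) -> (x*((y*x)+9))
Apply DISTRIBUTE at root (target: (x*((y*x)+9))): (x*((y*x)+9)) -> ((x*(y*x))+(x*9))

Answer: ((x*(y*x))+(x*9))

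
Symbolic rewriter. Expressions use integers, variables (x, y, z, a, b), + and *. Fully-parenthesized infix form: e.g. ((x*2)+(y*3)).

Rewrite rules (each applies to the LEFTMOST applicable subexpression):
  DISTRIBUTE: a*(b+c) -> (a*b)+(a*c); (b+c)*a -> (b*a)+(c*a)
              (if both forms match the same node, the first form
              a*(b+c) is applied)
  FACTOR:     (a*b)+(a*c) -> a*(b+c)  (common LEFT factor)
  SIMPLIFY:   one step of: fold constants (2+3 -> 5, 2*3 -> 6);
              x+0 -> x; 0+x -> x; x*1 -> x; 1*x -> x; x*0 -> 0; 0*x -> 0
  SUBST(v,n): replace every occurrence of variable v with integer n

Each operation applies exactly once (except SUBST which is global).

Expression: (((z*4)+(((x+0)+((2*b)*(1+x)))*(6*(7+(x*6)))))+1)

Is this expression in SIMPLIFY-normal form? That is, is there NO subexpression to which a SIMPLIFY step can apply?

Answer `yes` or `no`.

Expression: (((z*4)+(((x+0)+((2*b)*(1+x)))*(6*(7+(x*6)))))+1)
Scanning for simplifiable subexpressions (pre-order)...
  at root: (((z*4)+(((x+0)+((2*b)*(1+x)))*(6*(7+(x*6)))))+1) (not simplifiable)
  at L: ((z*4)+(((x+0)+((2*b)*(1+x)))*(6*(7+(x*6))))) (not simplifiable)
  at LL: (z*4) (not simplifiable)
  at LR: (((x+0)+((2*b)*(1+x)))*(6*(7+(x*6)))) (not simplifiable)
  at LRL: ((x+0)+((2*b)*(1+x))) (not simplifiable)
  at LRLL: (x+0) (SIMPLIFIABLE)
  at LRLR: ((2*b)*(1+x)) (not simplifiable)
  at LRLRL: (2*b) (not simplifiable)
  at LRLRR: (1+x) (not simplifiable)
  at LRR: (6*(7+(x*6))) (not simplifiable)
  at LRRR: (7+(x*6)) (not simplifiable)
  at LRRRR: (x*6) (not simplifiable)
Found simplifiable subexpr at path LRLL: (x+0)
One SIMPLIFY step would give: (((z*4)+((x+((2*b)*(1+x)))*(6*(7+(x*6)))))+1)
-> NOT in normal form.

Answer: no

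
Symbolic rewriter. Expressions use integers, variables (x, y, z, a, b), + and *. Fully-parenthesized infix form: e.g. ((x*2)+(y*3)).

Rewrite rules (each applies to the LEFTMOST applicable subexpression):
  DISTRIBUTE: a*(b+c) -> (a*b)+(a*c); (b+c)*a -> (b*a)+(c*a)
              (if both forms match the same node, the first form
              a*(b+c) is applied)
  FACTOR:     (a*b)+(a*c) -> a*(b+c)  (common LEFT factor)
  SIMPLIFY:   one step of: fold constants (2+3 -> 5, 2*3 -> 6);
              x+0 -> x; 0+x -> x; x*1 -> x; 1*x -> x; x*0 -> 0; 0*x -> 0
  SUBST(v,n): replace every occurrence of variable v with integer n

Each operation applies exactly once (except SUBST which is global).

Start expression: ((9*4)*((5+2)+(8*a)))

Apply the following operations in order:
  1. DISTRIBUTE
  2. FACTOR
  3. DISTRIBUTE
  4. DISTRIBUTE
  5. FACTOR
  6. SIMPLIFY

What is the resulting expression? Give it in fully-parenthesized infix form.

Start: ((9*4)*((5+2)+(8*a)))
Apply DISTRIBUTE at root (target: ((9*4)*((5+2)+(8*a)))): ((9*4)*((5+2)+(8*a))) -> (((9*4)*(5+2))+((9*4)*(8*a)))
Apply FACTOR at root (target: (((9*4)*(5+2))+((9*4)*(8*a)))): (((9*4)*(5+2))+((9*4)*(8*a))) -> ((9*4)*((5+2)+(8*a)))
Apply DISTRIBUTE at root (target: ((9*4)*((5+2)+(8*a)))): ((9*4)*((5+2)+(8*a))) -> (((9*4)*(5+2))+((9*4)*(8*a)))
Apply DISTRIBUTE at L (target: ((9*4)*(5+2))): (((9*4)*(5+2))+((9*4)*(8*a))) -> ((((9*4)*5)+((9*4)*2))+((9*4)*(8*a)))
Apply FACTOR at L (target: (((9*4)*5)+((9*4)*2))): ((((9*4)*5)+((9*4)*2))+((9*4)*(8*a))) -> (((9*4)*(5+2))+((9*4)*(8*a)))
Apply SIMPLIFY at LL (target: (9*4)): (((9*4)*(5+2))+((9*4)*(8*a))) -> ((36*(5+2))+((9*4)*(8*a)))

Answer: ((36*(5+2))+((9*4)*(8*a)))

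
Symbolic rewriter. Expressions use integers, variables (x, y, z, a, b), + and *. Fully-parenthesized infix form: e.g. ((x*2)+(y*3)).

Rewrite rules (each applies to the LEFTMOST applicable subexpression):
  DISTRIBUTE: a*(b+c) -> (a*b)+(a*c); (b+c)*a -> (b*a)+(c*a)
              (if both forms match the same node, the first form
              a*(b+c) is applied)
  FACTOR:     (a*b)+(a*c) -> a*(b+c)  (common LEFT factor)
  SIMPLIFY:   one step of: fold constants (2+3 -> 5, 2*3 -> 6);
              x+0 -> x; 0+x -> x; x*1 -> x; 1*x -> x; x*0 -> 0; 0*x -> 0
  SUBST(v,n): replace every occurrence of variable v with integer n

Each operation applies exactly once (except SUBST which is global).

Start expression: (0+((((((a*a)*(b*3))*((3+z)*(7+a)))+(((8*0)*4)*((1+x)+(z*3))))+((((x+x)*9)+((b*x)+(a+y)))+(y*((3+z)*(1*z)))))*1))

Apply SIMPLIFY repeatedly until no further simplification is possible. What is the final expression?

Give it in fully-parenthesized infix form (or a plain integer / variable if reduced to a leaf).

Start: (0+((((((a*a)*(b*3))*((3+z)*(7+a)))+(((8*0)*4)*((1+x)+(z*3))))+((((x+x)*9)+((b*x)+(a+y)))+(y*((3+z)*(1*z)))))*1))
Step 1: at root: (0+((((((a*a)*(b*3))*((3+z)*(7+a)))+(((8*0)*4)*((1+x)+(z*3))))+((((x+x)*9)+((b*x)+(a+y)))+(y*((3+z)*(1*z)))))*1)) -> ((((((a*a)*(b*3))*((3+z)*(7+a)))+(((8*0)*4)*((1+x)+(z*3))))+((((x+x)*9)+((b*x)+(a+y)))+(y*((3+z)*(1*z)))))*1); overall: (0+((((((a*a)*(b*3))*((3+z)*(7+a)))+(((8*0)*4)*((1+x)+(z*3))))+((((x+x)*9)+((b*x)+(a+y)))+(y*((3+z)*(1*z)))))*1)) -> ((((((a*a)*(b*3))*((3+z)*(7+a)))+(((8*0)*4)*((1+x)+(z*3))))+((((x+x)*9)+((b*x)+(a+y)))+(y*((3+z)*(1*z)))))*1)
Step 2: at root: ((((((a*a)*(b*3))*((3+z)*(7+a)))+(((8*0)*4)*((1+x)+(z*3))))+((((x+x)*9)+((b*x)+(a+y)))+(y*((3+z)*(1*z)))))*1) -> (((((a*a)*(b*3))*((3+z)*(7+a)))+(((8*0)*4)*((1+x)+(z*3))))+((((x+x)*9)+((b*x)+(a+y)))+(y*((3+z)*(1*z))))); overall: ((((((a*a)*(b*3))*((3+z)*(7+a)))+(((8*0)*4)*((1+x)+(z*3))))+((((x+x)*9)+((b*x)+(a+y)))+(y*((3+z)*(1*z)))))*1) -> (((((a*a)*(b*3))*((3+z)*(7+a)))+(((8*0)*4)*((1+x)+(z*3))))+((((x+x)*9)+((b*x)+(a+y)))+(y*((3+z)*(1*z)))))
Step 3: at LRLL: (8*0) -> 0; overall: (((((a*a)*(b*3))*((3+z)*(7+a)))+(((8*0)*4)*((1+x)+(z*3))))+((((x+x)*9)+((b*x)+(a+y)))+(y*((3+z)*(1*z))))) -> (((((a*a)*(b*3))*((3+z)*(7+a)))+((0*4)*((1+x)+(z*3))))+((((x+x)*9)+((b*x)+(a+y)))+(y*((3+z)*(1*z)))))
Step 4: at LRL: (0*4) -> 0; overall: (((((a*a)*(b*3))*((3+z)*(7+a)))+((0*4)*((1+x)+(z*3))))+((((x+x)*9)+((b*x)+(a+y)))+(y*((3+z)*(1*z))))) -> (((((a*a)*(b*3))*((3+z)*(7+a)))+(0*((1+x)+(z*3))))+((((x+x)*9)+((b*x)+(a+y)))+(y*((3+z)*(1*z)))))
Step 5: at LR: (0*((1+x)+(z*3))) -> 0; overall: (((((a*a)*(b*3))*((3+z)*(7+a)))+(0*((1+x)+(z*3))))+((((x+x)*9)+((b*x)+(a+y)))+(y*((3+z)*(1*z))))) -> (((((a*a)*(b*3))*((3+z)*(7+a)))+0)+((((x+x)*9)+((b*x)+(a+y)))+(y*((3+z)*(1*z)))))
Step 6: at L: ((((a*a)*(b*3))*((3+z)*(7+a)))+0) -> (((a*a)*(b*3))*((3+z)*(7+a))); overall: (((((a*a)*(b*3))*((3+z)*(7+a)))+0)+((((x+x)*9)+((b*x)+(a+y)))+(y*((3+z)*(1*z))))) -> ((((a*a)*(b*3))*((3+z)*(7+a)))+((((x+x)*9)+((b*x)+(a+y)))+(y*((3+z)*(1*z)))))
Step 7: at RRRR: (1*z) -> z; overall: ((((a*a)*(b*3))*((3+z)*(7+a)))+((((x+x)*9)+((b*x)+(a+y)))+(y*((3+z)*(1*z))))) -> ((((a*a)*(b*3))*((3+z)*(7+a)))+((((x+x)*9)+((b*x)+(a+y)))+(y*((3+z)*z))))
Fixed point: ((((a*a)*(b*3))*((3+z)*(7+a)))+((((x+x)*9)+((b*x)+(a+y)))+(y*((3+z)*z))))

Answer: ((((a*a)*(b*3))*((3+z)*(7+a)))+((((x+x)*9)+((b*x)+(a+y)))+(y*((3+z)*z))))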